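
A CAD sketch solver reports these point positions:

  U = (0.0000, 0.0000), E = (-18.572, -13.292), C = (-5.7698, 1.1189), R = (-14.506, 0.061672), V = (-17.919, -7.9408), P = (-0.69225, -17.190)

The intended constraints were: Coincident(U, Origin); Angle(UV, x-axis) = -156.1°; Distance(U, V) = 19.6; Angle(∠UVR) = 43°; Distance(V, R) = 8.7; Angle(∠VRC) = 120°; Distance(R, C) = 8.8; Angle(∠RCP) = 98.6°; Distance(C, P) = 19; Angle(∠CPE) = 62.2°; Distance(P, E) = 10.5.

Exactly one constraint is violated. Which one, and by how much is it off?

Distance(P, E) = 10.5 — off by 7.80.

U = (0.00, 0.00) ✓; UV at -156.1° ✓; |UV| = 19.60 ✓; ∠UVR = 43.00° ✓; |VR| = 8.700 ✓; ∠VRC = 120.0° ✓; |RC| = 8.800 ✓; ∠RCP = 98.60° ✓; |CP| = 19.00 ✓; ∠CPE = 62.20° ✓; |PE| = 18.30 ✗.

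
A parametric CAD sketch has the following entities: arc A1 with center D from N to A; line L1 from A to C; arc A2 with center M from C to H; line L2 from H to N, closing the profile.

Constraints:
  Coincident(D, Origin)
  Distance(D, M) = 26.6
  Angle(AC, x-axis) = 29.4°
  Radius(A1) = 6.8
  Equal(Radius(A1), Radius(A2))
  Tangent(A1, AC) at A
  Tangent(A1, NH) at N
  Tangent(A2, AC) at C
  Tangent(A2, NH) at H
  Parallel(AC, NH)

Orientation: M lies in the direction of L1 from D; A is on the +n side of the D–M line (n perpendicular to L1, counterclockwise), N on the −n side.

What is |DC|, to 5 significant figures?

27.455

The slot axis is L1's direction at 29.4°, so u = (cos 29.4°, sin 29.4°) = (0.87121, 0.49090) and n = (−sin 29.4°, cos 29.4°) = (-0.49090, 0.87121). D is at the origin and M lies 26.6 along u from D, so M = 26.6·u = (23.174, 13.058). Tangency of A1 to both parallel lines with radius 6.8 puts A and N at D ± 6.8·n: A = (-3.3381, 5.9243), N = (3.3381, -5.9243). Equal radii place C and H the same way about M: C = M + 6.8·n = (19.836, 18.982), H = M − 6.8·n = (26.512, 7.1338). Then |DC| = |C − D| = 27.455.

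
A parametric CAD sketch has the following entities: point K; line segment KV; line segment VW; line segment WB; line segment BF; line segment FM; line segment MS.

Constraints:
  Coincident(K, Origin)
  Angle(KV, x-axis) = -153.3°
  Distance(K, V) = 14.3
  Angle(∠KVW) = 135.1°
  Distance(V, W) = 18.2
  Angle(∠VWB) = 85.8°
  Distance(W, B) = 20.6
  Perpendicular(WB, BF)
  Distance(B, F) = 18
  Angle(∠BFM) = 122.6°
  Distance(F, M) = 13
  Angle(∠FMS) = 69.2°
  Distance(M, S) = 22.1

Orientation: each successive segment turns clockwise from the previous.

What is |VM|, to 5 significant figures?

10.775

K is at the origin; KV runs at -153.3° with length 14.3, so V = (-12.775, -6.4253). ∠KVW = 135.1° gives VW at 161.80° from the x-axis; with |VW| = 18.2, W = (-30.065, -0.74077). ∠VWB = 85.8° gives WB at 67.600° from the x-axis; with |WB| = 20.6, B = (-22.215, 18.305). WB is perpendicular to BF, so BF runs at -22.400°; with |BF| = 18.0, F = (-5.5728, 11.446). ∠BFM = 122.6° gives FM at -79.800° from the x-axis; with |FM| = 13.0, M = (-3.2707, -1.3489). Then |VM| = |M − V| = 10.775.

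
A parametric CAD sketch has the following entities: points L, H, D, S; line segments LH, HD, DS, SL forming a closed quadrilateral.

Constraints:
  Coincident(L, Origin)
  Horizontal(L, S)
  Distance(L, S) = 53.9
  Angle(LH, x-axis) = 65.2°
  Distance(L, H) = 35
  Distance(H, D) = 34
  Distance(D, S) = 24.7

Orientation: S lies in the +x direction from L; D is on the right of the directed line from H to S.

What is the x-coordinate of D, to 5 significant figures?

29.222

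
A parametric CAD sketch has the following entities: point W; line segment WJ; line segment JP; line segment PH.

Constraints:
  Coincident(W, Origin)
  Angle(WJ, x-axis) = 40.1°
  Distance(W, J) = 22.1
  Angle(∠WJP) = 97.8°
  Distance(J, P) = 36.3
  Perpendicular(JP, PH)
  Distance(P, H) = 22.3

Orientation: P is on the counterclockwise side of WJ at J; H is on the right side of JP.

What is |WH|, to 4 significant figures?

59.14

∠WJP = 97.8°, so JP runs at 40.1° + (180° − 97.8°) = 122.3° from the x-axis; with |JP| = 36.3, P = J + 36.3·(cos 122.3°, sin 122.3°) = (-2.492, 44.92). The perpendicularity gives PH at right angles to JP; with |PH| = 22.3 on the right of JP, H = P + 22.3·(0.8453, 0.5344) = (16.36, 56.83). Then |WH| = |H − W| = 59.14.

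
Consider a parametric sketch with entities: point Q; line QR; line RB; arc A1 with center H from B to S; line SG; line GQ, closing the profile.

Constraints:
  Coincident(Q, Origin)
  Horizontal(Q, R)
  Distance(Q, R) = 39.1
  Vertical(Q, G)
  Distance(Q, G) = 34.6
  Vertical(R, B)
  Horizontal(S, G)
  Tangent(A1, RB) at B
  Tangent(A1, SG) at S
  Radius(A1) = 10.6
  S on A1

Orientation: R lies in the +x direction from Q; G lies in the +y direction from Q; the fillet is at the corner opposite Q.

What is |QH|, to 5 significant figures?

37.259

Q is at the origin; Q and R share the same y with |QR| = 39.1 and R on the +x side, so R = (39.100, 0.0000). Q and G share the same x with |QG| = 34.6 and G on the +y side, so G = (0.0000, 34.600). The virtual corner opposite Q is at (39.100, 34.600). Since A1 is tangent to RB there, HB ⟂ RB and the tangent condition forces HS to be normal to SG, with radius 10.6, so the center H sits 10.6 in from both sides at H = (28.500, 24.000). Then |QH| = |H − Q| = 37.259.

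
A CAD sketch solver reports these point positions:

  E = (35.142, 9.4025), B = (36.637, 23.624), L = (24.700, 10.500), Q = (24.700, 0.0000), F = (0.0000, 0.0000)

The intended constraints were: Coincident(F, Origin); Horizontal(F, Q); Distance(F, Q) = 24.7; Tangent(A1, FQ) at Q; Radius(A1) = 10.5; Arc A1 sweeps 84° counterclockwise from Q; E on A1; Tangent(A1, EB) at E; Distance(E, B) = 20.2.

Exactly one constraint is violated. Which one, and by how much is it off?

Distance(E, B) = 20.2 — off by 5.90.

F = (0.00, 0.00) ✓; F.y = 0.00, Q.y = 0.00 ✓; |FQ| = 24.70 ✓; ∠(LQ, QF) = 90.00° ✓; |LQ| = 10.50 ✓; bearing(L→E) − bearing(L→Q) = 84.00° ✓; |LE| = 10.50 ✓; ∠(LE, EB) = 90.00° ✓; |EB| = 14.30 ✗.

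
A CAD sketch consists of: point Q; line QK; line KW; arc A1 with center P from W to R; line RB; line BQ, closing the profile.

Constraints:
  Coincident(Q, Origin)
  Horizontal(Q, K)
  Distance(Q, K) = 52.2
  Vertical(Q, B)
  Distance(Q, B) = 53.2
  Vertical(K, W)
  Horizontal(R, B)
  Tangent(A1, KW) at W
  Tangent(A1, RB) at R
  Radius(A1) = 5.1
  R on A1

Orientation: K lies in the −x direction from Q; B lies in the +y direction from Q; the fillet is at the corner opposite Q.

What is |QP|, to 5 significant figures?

67.320

QB is vertical with |QB| = 53.2 and B on the +y side, so B = (0.0000, 53.200). The virtual corner opposite Q is at (-52.200, 53.200). A1 meets KW tangentially, so PW is at right angles to KW and the tangent condition forces PR to be normal to RB, with radius 5.1, so the center P sits 5.1 in from both sides at P = (-47.100, 48.100). Then |QP| = |P − Q| = 67.320.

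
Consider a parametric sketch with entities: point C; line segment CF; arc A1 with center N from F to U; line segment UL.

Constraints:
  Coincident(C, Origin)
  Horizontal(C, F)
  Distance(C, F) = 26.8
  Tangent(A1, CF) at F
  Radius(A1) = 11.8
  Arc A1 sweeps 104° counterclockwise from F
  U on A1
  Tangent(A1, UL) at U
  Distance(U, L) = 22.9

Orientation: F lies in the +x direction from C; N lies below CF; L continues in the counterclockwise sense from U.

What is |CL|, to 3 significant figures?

42.4

C is at the origin; C and F share the same y with |CF| = 26.8 and F on the +x side, so F = (26.8, 0.00). A1 meets CF tangentially, so NF is at right angles to CF, so N = F + (0, -11.8) = (26.8, -11.8). On A1, F sits at bearing 90° from N; a 104° counterclockwise sweep puts U at bearing 194°, so U = N + 11.8·(cos 194°, sin 194°) = (15.4, -14.7). A1 meets UL tangentially, so NU is at right angles to UL, so UL runs along (−sin 194°, cos 194°); with |UL| = 22.9, L = (20.9, -36.9). Then |CL| = |L − C| = 42.4.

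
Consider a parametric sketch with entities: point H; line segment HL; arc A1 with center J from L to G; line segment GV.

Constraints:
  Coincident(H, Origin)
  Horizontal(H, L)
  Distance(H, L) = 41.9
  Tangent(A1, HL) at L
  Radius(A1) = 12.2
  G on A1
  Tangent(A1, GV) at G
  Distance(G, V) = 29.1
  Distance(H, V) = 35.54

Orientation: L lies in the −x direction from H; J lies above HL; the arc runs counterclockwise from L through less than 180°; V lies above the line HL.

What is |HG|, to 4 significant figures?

31.92

Checks: |JG| = 12.20 ✓; ∠(JG, GV) = 90.00° ✓; |GV| = 29.10 ✓; |HV| = 35.54 ✓.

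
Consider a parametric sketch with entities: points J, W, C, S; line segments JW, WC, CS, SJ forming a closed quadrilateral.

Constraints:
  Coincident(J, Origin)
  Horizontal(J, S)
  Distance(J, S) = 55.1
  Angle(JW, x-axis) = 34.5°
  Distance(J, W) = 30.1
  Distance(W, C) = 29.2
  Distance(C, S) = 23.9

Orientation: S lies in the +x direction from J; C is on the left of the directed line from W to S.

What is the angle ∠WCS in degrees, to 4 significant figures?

81.12°

J is at the origin; J and S share the same y with |JS| = 55.1 and S in +x, so S = (55.1, 0). JW runs at 34.5° with |JW| = 30.1, so W = (24.81, 17.05). C is determined by |WC| = 29.2 and |CS| = 23.9 together: it lies at the intersection of circle(W, 29.2) and circle(S, 23.9). With |WS| = 34.76, the foot of the radical line on WS is 21.43 from W and the perpendicular offset is √(29.2² − 21.43²) = 19.84. Taking the left-of-WS solution: C = (53.21, 23.83).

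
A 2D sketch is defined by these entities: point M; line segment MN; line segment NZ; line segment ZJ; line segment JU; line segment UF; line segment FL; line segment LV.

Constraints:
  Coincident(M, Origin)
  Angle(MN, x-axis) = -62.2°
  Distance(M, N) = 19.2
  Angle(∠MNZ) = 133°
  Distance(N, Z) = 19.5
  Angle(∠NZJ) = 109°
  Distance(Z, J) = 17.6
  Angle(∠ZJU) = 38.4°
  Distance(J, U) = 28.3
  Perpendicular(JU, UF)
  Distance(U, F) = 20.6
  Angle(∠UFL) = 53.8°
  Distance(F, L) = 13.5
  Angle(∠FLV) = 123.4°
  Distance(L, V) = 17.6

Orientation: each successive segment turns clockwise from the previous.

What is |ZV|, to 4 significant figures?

16.50

∠UFL = 53.8° gives FL at -178.0° from the x-axis; with |FL| = 13.5, L = (6.429, -34.50). ∠FLV = 123.4° gives LV at 125.4° from the x-axis; with |LV| = 17.6, V = (-3.766, -20.15). Then |ZV| = |V − Z| = 16.50.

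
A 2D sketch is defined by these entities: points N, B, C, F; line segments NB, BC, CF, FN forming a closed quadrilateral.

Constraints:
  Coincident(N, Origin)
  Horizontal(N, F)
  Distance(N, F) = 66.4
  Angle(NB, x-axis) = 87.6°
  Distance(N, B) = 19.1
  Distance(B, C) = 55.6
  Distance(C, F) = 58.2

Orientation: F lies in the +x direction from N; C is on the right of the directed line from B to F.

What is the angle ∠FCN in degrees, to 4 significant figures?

84.15°

Checks: N = (0.00, 0.00) ✓; |BC| = 55.60 ✓; |CF| = 58.20 ✓.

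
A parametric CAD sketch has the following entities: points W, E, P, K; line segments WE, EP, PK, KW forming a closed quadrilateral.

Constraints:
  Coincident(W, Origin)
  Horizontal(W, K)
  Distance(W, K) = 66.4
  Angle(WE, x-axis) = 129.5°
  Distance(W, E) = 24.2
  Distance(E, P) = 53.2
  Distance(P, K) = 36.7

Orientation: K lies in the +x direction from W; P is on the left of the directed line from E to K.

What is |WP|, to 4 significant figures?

44.02

Checks: |EP| = 53.20 ✓; |PK| = 36.70 ✓.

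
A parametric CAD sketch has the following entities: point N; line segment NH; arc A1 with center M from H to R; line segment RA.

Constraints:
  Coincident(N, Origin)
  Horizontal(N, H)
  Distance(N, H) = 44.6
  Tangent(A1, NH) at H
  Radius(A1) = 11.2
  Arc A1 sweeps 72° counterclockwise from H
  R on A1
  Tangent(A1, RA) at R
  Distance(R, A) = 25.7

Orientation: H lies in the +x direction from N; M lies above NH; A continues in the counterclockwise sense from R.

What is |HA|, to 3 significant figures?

37.2

On A1, H sits at bearing -90° from M; a 72° counterclockwise sweep puts R at bearing -18°, so R = M + 11.2·(cos -18°, sin -18°) = (55.3, 7.74). The tangent condition forces MR to be normal to RA, so RA runs along (−sin -18°, cos -18°); with |RA| = 25.7, A = (63.2, 32.2). Then |HA| = |A − H| = 37.2.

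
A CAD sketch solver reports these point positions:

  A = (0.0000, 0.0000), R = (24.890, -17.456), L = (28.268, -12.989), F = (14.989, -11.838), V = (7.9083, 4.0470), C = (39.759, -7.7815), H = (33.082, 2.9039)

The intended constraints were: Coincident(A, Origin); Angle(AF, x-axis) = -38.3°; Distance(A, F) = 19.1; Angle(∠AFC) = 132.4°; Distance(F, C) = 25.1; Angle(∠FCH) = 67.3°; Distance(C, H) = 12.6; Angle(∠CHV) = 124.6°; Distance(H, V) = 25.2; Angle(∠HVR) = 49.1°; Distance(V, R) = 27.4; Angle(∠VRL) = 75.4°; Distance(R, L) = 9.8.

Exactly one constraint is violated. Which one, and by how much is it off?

Distance(R, L) = 9.8 — off by 4.20.

A = (0.00, 0.00) ✓; AF at -38.30° ✓; |AF| = 19.10 ✓; ∠AFC = 132.4° ✓; |FC| = 25.10 ✓; ∠FCH = 67.30° ✓; |CH| = 12.60 ✓; ∠CHV = 124.6° ✓; |HV| = 25.20 ✓; ∠HVR = 49.10° ✓; |VR| = 27.40 ✓; ∠VRL = 75.40° ✓; |RL| = 5.600 ✗.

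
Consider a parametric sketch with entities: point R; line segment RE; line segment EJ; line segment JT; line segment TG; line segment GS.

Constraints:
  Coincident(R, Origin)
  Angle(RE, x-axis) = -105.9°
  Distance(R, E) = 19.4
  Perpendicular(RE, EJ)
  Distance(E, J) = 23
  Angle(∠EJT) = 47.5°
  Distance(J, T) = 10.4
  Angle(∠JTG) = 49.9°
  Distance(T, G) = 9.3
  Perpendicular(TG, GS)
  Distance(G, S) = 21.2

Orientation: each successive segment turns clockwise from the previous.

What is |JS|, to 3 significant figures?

13.5

∠JTG = 49.9° gives TG at -98.5° from the x-axis; with |TG| = 9.3, G = (-20.0, -16.1). The perpendicularity gives GS at right angles to TG, so GS runs at 172°; with |GS| = 21.2, S = (-40.9, -13.0). Then |JS| = |S − J| = 13.5.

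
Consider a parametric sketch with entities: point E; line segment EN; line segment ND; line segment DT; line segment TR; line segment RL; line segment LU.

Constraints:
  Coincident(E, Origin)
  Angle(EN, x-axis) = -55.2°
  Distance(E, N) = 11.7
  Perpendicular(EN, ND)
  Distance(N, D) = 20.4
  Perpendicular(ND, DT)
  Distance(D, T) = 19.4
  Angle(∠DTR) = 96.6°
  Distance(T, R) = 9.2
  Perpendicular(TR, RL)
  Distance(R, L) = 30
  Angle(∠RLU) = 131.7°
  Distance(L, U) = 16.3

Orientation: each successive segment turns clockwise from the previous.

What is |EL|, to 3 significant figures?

22.4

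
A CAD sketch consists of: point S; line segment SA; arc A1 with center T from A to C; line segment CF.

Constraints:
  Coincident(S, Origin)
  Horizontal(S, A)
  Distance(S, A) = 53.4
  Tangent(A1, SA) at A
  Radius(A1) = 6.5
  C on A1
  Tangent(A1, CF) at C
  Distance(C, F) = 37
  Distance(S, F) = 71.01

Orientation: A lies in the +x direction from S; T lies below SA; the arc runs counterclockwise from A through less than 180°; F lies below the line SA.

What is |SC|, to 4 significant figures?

47.76

Checks: S = (0.00, 0.00) ✓; |TC| = 6.500 ✓; ∠(TC, CF) = 90.00° ✓; |CF| = 37.00 ✓; |SF| = 71.01 ✓.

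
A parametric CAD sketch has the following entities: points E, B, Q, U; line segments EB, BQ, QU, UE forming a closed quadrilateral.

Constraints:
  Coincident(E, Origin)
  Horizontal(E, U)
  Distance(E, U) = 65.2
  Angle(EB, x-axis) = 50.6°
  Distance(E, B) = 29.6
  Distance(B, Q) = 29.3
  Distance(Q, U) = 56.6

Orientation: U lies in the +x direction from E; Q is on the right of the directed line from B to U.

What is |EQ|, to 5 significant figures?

9.9559

Checks: |BQ| = 29.30 ✓; |QU| = 56.60 ✓.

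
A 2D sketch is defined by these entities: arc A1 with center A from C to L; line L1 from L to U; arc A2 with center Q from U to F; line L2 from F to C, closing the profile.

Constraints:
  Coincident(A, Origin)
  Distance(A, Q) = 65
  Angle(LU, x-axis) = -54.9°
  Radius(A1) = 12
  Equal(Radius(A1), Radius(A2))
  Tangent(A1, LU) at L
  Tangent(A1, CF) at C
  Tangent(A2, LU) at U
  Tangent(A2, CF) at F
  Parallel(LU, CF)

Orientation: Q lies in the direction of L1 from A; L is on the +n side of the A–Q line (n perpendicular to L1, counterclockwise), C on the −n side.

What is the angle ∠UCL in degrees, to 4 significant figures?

69.73°

The slot axis is L1's direction at -54.9°, so u = (cos -54.9°, sin -54.9°) = (0.5750, -0.8181) and n = (−sin -54.9°, cos -54.9°) = (0.8181, 0.5750). A is at the origin and Q lies 65.0 along u from A, so Q = 65.0·u = (37.38, -53.18). Tangency of A1 to both parallel lines with radius 12.0 puts L and C at A ± 12.0·n: L = (9.818, 6.900), C = (-9.818, -6.900). Equal radii place U and F the same way about Q: U = Q + 12.0·n = (47.19, -46.28), F = Q − 12.0·n = (27.56, -60.08). Then cos ∠UCL = CU·CL / (|CU||CL|), giving 69.73°.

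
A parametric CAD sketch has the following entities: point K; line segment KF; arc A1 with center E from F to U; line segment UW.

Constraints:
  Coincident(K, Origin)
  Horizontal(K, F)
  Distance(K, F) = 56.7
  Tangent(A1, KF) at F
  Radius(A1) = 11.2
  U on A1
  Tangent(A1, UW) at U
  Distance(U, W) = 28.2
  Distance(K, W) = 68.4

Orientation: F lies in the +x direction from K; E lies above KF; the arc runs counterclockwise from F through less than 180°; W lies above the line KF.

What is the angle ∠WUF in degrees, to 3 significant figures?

122°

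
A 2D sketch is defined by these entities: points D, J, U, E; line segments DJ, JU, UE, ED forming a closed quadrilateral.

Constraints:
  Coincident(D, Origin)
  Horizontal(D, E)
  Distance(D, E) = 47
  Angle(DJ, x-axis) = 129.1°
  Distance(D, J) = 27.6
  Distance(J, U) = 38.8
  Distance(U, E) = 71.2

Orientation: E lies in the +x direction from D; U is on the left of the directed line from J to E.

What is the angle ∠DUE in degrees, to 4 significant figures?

41.28°

Checks: |JU| = 38.80 ✓; |UE| = 71.20 ✓.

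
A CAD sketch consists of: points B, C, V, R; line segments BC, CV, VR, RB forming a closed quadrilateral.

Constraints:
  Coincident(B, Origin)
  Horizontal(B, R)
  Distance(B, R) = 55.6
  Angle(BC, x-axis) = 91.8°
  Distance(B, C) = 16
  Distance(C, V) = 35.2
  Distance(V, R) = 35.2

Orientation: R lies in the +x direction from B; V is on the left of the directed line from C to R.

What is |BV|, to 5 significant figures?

42.564

B is at the origin; BR is horizontal with |BR| = 55.6 and R in +x, so R = (55.6, 0). BC runs at 91.8° with |BC| = 16.0, so C = (-0.50257, 15.992). V is determined by |CV| = 35.2 and |VR| = 35.2 together: it lies at the intersection of circle(C, 35.2) and circle(R, 35.2). With |CR| = 58.337, the foot of the radical line on CR is 29.169 from C and the perpendicular offset is √(35.2² − 29.169²) = 19.704. Taking the left-of-CR solution: V = (32.950, 26.945).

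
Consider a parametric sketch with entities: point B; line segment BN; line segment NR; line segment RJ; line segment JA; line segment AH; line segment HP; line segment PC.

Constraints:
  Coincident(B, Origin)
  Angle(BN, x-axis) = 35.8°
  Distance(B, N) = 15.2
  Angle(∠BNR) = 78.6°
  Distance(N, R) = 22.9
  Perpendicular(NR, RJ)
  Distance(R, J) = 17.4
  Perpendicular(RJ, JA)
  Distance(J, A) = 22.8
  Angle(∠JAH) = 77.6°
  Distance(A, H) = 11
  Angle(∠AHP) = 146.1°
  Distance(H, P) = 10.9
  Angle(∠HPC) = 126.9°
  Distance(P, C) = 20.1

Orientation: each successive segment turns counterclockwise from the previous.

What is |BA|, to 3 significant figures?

3.83

NR is perpendicular to RJ, so RJ runs at -133°; with |RJ| = 17.4, J = (-16.3, 11.7). RJ ⟂ JA, so JA runs at -42.8°; with |JA| = 22.8, A = (0.433, -3.81). Then |BA| = |A − B| = 3.83.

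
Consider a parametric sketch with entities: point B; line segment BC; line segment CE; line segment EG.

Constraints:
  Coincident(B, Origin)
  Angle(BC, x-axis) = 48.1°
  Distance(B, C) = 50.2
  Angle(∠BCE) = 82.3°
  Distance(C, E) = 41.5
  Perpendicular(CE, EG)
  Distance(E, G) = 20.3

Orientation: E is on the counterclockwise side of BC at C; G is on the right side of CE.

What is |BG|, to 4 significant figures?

78.20

B is at the origin; BC runs at 48.1° with length 50.2, so C = 50.2·(cos 48.1°, sin 48.1°) = (33.53, 37.36). ∠BCE = 82.3°, so CE runs at 48.1° + (180° − 82.3°) = 145.8° from the x-axis; with |CE| = 41.5, E = C + 41.5·(cos 145.8°, sin 145.8°) = (-0.7986, 60.69). CE ⟂ EG; with |EG| = 20.3 on the right of CE, G = E + 20.3·(0.5621, 0.8271) = (10.61, 77.48). Then |BG| = |G − B| = 78.20.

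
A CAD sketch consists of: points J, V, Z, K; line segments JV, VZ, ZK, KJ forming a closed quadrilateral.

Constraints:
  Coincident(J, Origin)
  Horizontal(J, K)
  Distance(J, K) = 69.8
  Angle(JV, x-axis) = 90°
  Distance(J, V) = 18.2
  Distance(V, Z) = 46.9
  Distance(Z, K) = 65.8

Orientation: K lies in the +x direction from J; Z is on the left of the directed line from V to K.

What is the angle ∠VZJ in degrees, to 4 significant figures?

11.30°

Checks: |VZ| = 46.90 ✓; |ZK| = 65.80 ✓.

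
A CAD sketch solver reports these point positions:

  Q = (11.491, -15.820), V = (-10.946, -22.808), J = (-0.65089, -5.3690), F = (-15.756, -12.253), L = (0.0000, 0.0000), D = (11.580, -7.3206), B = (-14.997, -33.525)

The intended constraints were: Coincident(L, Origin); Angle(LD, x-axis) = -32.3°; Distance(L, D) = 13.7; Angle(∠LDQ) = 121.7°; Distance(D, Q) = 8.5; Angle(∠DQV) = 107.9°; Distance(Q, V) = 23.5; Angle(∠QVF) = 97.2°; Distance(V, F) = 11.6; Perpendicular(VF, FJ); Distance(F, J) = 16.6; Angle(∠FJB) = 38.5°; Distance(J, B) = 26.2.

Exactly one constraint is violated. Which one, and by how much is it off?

Distance(J, B) = 26.2 — off by 5.40.

L = (0.00, 0.00) ✓; LD at -32.30° ✓; |LD| = 13.70 ✓; ∠LDQ = 121.7° ✓; |DQ| = 8.500 ✓; ∠DQV = 107.9° ✓; |QV| = 23.50 ✓; ∠QVF = 97.20° ✓; |VF| = 11.60 ✓; ∠(VF, FJ) = 90.00° ✓; |FJ| = 16.60 ✓; ∠FJB = 38.50° ✓; |JB| = 31.60 ✗.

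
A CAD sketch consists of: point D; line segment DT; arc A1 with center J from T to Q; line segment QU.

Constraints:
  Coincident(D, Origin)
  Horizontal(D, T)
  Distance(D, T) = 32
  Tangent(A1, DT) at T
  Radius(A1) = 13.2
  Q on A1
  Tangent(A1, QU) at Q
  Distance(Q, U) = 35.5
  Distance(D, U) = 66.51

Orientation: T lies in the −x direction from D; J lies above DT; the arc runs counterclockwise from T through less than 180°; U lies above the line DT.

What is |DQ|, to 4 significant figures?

31.05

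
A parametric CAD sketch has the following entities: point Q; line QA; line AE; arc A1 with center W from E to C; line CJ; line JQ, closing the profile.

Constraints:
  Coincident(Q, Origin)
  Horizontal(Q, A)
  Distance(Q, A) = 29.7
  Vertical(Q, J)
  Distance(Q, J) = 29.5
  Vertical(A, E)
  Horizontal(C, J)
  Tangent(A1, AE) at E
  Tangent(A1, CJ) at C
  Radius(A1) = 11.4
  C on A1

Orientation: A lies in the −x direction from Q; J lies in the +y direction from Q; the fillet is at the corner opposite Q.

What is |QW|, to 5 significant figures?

25.739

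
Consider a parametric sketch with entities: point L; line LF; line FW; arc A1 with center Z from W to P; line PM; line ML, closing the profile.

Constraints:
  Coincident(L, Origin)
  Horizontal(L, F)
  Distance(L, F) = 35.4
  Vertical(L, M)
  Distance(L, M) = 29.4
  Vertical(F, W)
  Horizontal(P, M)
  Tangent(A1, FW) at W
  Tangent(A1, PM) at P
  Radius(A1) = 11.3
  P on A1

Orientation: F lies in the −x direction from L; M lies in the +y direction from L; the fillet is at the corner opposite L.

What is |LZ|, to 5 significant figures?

30.140

L is at the origin; L and F share the same y with |LF| = 35.4 and F on the −x side, so F = (-35.400, 0.0000). L and M share the same x with |LM| = 29.4 and M on the +y side, so M = (0.0000, 29.400). The virtual corner opposite L is at (-35.400, 29.400). Tangency of A1 to FW means the radius ZW is perpendicular to FW and since A1 is tangent to PM there, ZP ⟂ PM, with radius 11.3, so the center Z sits 11.3 in from both sides at Z = (-24.100, 18.100). Then |LZ| = |Z − L| = 30.140.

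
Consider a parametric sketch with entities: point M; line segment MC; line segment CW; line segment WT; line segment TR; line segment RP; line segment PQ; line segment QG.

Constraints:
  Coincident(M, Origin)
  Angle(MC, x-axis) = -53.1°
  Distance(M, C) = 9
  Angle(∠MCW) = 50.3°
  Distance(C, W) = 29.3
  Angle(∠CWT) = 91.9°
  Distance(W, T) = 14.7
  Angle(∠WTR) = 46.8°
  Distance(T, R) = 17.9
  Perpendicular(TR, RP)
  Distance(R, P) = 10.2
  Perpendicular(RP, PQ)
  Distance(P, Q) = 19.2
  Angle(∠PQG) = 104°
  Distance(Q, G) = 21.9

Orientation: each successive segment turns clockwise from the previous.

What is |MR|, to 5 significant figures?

11.338

∠CWT = 91.9° gives WT at 89.100° from the x-axis; with |WT| = 14.7, T = (-23.630, 8.9323). ∠WTR = 46.8° gives TR at -44.100° from the x-axis; with |TR| = 17.9, R = (-10.776, -3.5245). Then |MR| = |R − M| = 11.338.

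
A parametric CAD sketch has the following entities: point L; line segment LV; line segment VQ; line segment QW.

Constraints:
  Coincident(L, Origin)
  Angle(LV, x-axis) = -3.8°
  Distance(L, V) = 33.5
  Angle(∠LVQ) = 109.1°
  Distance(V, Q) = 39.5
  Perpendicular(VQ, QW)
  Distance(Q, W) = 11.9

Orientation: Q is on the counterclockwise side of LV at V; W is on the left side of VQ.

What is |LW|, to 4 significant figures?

54.19

L is at the origin; LV runs at -3.8° with length 33.5, so V = 33.5·(cos -3.8°, sin -3.8°) = (33.43, -2.220). ∠LVQ = 109.1°, so VQ runs at -3.8° + (180° − 109.1°) = 67.10° from the x-axis; with |VQ| = 39.5, Q = V + 39.5·(cos 67.10°, sin 67.10°) = (48.80, 34.17). The perpendicularity gives QW at right angles to VQ; with |QW| = 11.9 on the left of VQ, W = Q + 11.9·(-0.9212, 0.3891) = (37.83, 38.80). Then |LW| = |W − L| = 54.19.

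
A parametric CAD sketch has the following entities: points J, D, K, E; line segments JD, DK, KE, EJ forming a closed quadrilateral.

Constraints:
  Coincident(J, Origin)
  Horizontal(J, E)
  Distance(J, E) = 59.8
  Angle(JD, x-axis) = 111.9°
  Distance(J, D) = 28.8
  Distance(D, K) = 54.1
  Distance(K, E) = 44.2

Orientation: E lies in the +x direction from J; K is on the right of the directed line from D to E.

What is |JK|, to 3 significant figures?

26.6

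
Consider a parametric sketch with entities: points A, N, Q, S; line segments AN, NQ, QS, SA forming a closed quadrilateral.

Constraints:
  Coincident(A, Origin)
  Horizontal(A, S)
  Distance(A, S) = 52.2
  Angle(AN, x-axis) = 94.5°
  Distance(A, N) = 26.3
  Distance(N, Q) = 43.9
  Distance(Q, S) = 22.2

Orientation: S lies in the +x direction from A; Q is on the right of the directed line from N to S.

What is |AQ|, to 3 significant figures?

30.5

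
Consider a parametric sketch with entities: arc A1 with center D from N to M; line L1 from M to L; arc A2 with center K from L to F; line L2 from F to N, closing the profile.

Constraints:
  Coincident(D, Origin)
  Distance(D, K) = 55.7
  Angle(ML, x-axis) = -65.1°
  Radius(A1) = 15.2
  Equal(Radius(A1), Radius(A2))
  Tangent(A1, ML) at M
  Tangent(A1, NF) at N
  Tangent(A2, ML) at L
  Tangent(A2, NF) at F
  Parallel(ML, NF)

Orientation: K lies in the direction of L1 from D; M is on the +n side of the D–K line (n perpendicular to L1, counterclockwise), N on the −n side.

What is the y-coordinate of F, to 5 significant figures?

-56.922

The slot axis is L1's direction at -65.1°, so u = (cos -65.1°, sin -65.1°) = (0.42104, -0.90704) and n = (−sin -65.1°, cos -65.1°) = (0.90704, 0.42104). D is at the origin and K lies 55.7 along u from D, so K = 55.7·u = (23.452, -50.522). Tangency of A1 to both parallel lines with radius 15.2 puts M and N at D ± 15.2·n: M = (13.787, 6.3997), N = (-13.787, -6.3997). Equal radii place L and F the same way about K: L = K + 15.2·n = (37.239, -44.123), F = K − 15.2·n = (9.6646, -56.922). So F.y = -56.922.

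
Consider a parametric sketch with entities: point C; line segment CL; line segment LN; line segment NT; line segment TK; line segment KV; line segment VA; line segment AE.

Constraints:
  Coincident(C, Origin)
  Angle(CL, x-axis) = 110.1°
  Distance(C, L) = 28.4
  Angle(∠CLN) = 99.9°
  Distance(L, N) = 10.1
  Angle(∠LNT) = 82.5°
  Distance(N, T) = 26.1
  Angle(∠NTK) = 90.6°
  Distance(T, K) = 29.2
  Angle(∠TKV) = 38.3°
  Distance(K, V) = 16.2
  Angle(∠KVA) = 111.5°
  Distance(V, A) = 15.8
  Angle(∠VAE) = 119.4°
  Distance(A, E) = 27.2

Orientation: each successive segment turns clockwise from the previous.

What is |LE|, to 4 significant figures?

50.42

C is at the origin; CL runs at 110.1° with length 28.4, so L = (-9.760, 26.67). ∠CLN = 99.9° gives LN at 30.00° from the x-axis; with |LN| = 10.1, N = (-1.013, 31.72). ∠LNT = 82.5° gives NT at -67.50° from the x-axis; with |NT| = 26.1, T = (8.975, 7.607). ∠NTK = 90.6° gives TK at -156.9° from the x-axis; with |TK| = 29.2, K = (-17.88, -3.849). ∠TKV = 38.3° gives KV at 61.40° from the x-axis; with |KV| = 16.2, V = (-10.13, 10.37). ∠KVA = 111.5° gives VA at -7.100° from the x-axis; with |VA| = 15.8, A = (5.550, 8.421). ∠VAE = 119.4° gives AE at -67.70° from the x-axis; with |AE| = 27.2, E = (15.87, -16.74). Then |LE| = |E − L| = 50.42.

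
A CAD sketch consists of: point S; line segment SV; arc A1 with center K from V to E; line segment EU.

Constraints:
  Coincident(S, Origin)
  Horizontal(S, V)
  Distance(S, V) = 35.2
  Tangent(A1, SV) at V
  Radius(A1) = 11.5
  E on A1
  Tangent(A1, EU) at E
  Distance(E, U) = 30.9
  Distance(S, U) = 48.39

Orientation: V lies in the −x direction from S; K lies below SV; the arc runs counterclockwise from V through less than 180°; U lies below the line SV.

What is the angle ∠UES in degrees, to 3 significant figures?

72.3°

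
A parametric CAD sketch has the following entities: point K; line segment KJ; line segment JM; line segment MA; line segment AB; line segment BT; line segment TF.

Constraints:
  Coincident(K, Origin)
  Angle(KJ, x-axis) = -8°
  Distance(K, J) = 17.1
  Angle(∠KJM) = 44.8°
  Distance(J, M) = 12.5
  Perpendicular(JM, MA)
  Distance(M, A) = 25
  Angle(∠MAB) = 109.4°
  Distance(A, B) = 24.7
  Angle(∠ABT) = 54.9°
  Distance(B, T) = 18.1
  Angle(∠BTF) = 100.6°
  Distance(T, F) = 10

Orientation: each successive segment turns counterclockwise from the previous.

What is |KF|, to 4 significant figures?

9.301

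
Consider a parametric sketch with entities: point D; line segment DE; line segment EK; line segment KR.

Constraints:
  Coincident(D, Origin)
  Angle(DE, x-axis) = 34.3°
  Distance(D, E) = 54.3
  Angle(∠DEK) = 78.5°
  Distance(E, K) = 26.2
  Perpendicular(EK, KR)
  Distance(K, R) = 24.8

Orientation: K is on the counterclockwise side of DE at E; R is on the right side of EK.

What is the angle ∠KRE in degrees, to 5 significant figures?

46.572°

D is at the origin; DE runs at 34.3° with length 54.3, so E = 54.3·(cos 34.3°, sin 34.3°) = (44.857, 30.599). ∠DEK = 78.5°, so EK runs at 34.3° + (180° − 78.5°) = 135.80° from the x-axis; with |EK| = 26.2, K = E + 26.2·(cos 135.80°, sin 135.80°) = (26.074, 48.865). EK ⟂ KR; with |KR| = 24.8 on the right of EK, R = K + 24.8·(0.69717, 0.71691) = (43.364, 66.645). Then cos ∠KRE = RK·RE / (|RK||RE|), giving 46.572°.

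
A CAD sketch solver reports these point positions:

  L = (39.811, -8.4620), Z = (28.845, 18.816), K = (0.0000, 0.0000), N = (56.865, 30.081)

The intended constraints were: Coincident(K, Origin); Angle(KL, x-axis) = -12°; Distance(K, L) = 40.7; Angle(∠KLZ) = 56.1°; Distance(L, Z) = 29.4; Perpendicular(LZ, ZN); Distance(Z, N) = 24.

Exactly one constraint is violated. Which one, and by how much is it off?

Distance(Z, N) = 24 — off by 6.20.

K = (0.00, 0.00) ✓; KL at -12.00° ✓; |KL| = 40.70 ✓; ∠KLZ = 56.10° ✓; |LZ| = 29.40 ✓; ∠(LZ, ZN) = 90.00° ✓; |ZN| = 30.20 ✗.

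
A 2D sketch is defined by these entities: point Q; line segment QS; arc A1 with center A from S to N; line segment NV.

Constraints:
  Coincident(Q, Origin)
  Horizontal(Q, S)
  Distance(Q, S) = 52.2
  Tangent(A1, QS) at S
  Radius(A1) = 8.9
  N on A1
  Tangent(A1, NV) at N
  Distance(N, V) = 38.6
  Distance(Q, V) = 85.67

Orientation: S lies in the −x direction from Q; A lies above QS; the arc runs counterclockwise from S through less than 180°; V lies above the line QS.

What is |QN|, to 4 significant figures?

48.82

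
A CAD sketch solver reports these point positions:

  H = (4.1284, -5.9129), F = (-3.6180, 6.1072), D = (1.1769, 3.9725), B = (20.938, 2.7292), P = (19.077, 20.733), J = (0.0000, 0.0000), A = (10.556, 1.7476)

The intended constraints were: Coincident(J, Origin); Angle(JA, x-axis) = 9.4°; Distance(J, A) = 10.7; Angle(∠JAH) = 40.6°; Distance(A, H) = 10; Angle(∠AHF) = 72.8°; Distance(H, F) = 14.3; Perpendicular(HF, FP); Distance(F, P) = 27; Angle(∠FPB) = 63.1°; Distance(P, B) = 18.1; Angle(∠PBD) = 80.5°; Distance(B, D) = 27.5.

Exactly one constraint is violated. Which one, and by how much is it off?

Distance(B, D) = 27.5 — off by 7.70.

J = (0.00, 0.00) ✓; JA at 9.400° ✓; |JA| = 10.70 ✓; ∠JAH = 40.60° ✓; |AH| = 10.00 ✓; ∠AHF = 72.80° ✓; |HF| = 14.30 ✓; ∠(HF, FP) = 90.00° ✓; |FP| = 27.00 ✓; ∠FPB = 63.10° ✓; |PB| = 18.10 ✓; ∠PBD = 80.50° ✓; |BD| = 19.80 ✗.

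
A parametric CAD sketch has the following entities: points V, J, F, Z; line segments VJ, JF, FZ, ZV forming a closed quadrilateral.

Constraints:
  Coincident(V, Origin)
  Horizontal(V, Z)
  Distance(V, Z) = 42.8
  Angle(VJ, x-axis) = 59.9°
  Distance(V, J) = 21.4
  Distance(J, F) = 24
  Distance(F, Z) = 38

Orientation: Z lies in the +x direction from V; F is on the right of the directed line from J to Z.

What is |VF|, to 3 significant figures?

7.02

Checks: |JF| = 24.00 ✓; |FZ| = 38.00 ✓.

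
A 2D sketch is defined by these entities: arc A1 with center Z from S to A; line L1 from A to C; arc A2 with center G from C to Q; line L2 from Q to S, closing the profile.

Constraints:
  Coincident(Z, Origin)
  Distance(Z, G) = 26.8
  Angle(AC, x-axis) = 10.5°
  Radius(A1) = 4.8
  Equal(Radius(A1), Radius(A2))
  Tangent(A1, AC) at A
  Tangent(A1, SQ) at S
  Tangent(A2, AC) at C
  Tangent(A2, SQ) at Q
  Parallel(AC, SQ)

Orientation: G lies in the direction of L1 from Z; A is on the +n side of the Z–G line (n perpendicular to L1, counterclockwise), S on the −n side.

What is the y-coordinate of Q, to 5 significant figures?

0.16429

The slot axis is L1's direction at 10.5°, so u = (cos 10.5°, sin 10.5°) = (0.98325, 0.18224) and n = (−sin 10.5°, cos 10.5°) = (-0.18224, 0.98325). Z is at the origin and G lies 26.8 along u from Z, so G = 26.8·u = (26.351, 4.8839). Tangency of A1 to both parallel lines with radius 4.8 puts A and S at Z ± 4.8·n: A = (-0.87473, 4.7196), S = (0.87473, -4.7196). Equal radii place C and Q the same way about G: C = G + 4.8·n = (25.477, 9.6035), Q = G − 4.8·n = (27.226, 0.16429). So Q.y = 0.16429.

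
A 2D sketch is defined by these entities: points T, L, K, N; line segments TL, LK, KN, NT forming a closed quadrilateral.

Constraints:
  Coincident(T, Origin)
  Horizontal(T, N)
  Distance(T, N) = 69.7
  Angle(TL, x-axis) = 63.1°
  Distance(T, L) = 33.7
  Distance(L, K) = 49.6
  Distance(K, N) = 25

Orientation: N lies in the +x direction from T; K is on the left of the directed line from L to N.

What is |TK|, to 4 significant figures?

69.01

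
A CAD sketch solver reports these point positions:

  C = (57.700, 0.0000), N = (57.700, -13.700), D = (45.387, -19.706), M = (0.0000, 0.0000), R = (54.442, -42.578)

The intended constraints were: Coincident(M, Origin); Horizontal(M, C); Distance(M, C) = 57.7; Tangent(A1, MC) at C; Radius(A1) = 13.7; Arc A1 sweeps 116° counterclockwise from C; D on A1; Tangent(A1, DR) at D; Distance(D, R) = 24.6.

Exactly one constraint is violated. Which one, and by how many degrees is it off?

Tangent(A1, DR) at D — off by 4.40°.

M = (0.00, 0.00) ✓; M.y = 0.00, C.y = 0.00 ✓; |MC| = 57.70 ✓; ∠(NC, CM) = 90.00° ✓; |NC| = 13.70 ✓; bearing(N→D) − bearing(N→C) = 116.0° ✓; |ND| = 13.70 ✓; ∠(ND, DR) = 94.40° ✗; |DR| = 24.60 ✓.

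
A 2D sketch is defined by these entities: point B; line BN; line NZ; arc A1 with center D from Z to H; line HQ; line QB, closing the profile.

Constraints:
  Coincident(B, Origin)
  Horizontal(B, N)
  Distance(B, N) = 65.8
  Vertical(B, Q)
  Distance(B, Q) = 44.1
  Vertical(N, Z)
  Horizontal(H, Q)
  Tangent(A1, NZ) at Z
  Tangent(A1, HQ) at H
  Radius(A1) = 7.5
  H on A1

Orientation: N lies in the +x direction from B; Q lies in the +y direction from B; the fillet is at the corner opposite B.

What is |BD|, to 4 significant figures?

68.84

B is at the origin; BN is horizontal with |BN| = 65.8 and N on the +x side, so N = (65.80, 0.000). B and Q share the same x with |BQ| = 44.1 and Q on the +y side, so Q = (0.000, 44.10). The virtual corner opposite B is at (65.80, 44.10). Tangency of A1 to NZ means the radius DZ is perpendicular to NZ and A1 meets HQ tangentially, so DH is at right angles to HQ, with radius 7.5, so the center D sits 7.5 in from both sides at D = (58.30, 36.60). Then |BD| = |D − B| = 68.84.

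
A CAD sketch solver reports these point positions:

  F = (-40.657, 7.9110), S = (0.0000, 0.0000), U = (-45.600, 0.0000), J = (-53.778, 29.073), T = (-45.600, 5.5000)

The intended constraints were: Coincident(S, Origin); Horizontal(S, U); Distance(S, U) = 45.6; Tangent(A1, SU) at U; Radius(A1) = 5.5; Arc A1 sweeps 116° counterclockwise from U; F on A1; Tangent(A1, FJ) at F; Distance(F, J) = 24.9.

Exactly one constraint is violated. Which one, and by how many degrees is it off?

Tangent(A1, FJ) at F — off by 5.80°.

S = (0.00, 0.00) ✓; S.y = 0.00, U.y = 0.00 ✓; |SU| = 45.60 ✓; ∠(TU, US) = 90.00° ✓; |TU| = 5.500 ✓; bearing(T→F) − bearing(T→U) = 116.0° ✓; |TF| = 5.500 ✓; ∠(TF, FJ) = 84.20° ✗; |FJ| = 24.90 ✓.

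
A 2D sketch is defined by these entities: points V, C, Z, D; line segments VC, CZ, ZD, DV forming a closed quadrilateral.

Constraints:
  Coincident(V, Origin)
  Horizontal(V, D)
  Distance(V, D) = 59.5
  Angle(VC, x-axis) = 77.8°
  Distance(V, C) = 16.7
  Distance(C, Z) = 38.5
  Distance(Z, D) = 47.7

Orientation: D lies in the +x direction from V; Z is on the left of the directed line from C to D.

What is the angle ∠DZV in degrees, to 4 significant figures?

72.71°

Checks: |CZ| = 38.50 ✓; |ZD| = 47.70 ✓.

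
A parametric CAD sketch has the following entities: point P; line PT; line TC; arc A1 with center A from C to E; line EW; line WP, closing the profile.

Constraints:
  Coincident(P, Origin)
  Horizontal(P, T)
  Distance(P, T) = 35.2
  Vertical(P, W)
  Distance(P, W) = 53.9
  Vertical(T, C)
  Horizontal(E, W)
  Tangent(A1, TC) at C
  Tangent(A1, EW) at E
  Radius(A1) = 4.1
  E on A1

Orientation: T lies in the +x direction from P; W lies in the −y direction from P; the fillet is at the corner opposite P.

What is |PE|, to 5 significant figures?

62.229

P is at the origin; PT is horizontal with |PT| = 35.2 and T on the +x side, so T = (35.200, 0.0000). P and W share the same x with |PW| = 53.9 and W on the −y side, so W = (0.0000, -53.900). The virtual corner opposite P is at (35.200, -53.900). Tangency of A1 to TC means the radius AC is perpendicular to TC and A1 meets EW tangentially, so AE is at right angles to EW, with radius 4.1, so the center A sits 4.1 in from both sides at A = (31.100, -49.800). That places the tangent points at C = (35.200, -49.800) on TC and E = (31.100, -53.900) on EW. Then |PE| = |E − P| = 62.229.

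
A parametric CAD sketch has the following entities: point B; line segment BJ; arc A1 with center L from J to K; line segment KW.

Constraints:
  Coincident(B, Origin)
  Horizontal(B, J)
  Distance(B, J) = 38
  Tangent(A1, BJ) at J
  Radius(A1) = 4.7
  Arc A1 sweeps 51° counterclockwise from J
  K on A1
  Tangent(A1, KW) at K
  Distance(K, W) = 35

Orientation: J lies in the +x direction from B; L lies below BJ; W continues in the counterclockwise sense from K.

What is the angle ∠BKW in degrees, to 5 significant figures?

53.904°

B is at the origin; B and J share the same y with |BJ| = 38.0 and J on the +x side, so J = (38.000, 0.0000). The tangent condition forces LJ to be normal to BJ, so L = J + (0, -4.7) = (38.000, -4.7000). On A1, J sits at bearing 90° from L; a 51° counterclockwise sweep puts K at bearing 141°, so K = L + 4.7·(cos 141°, sin 141°) = (34.347, -1.7422). Tangency of A1 to KW means the radius LK is perpendicular to KW, so KW runs along (−sin 141°, cos 141°); with |KW| = 35.0, W = (12.321, -28.942). Then cos ∠BKW = KB·KW / (|KB||KW|), giving 53.904°.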